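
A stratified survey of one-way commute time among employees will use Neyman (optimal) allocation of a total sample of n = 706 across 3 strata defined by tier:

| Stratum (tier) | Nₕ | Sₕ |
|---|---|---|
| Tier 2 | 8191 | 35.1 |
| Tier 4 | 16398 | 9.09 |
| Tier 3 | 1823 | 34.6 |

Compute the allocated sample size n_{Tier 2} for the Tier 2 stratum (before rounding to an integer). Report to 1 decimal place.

Neyman allocation: nₕ = n·NₕSₕ / Σⱼ NⱼSⱼ.
Σ NⱼSⱼ = 8191·35.1 + 16398·9.09 + 1823·34.6 = 499637.72.
n_{Tier 2} = 706·8191·35.1 / 499637.72 = 406.3.

406.3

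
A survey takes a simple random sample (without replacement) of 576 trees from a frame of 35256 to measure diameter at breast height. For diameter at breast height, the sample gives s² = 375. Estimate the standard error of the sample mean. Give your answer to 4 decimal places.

0.8003

Under SRS without replacement, Var(ȳ) = (1 − f)·s²/n with f = n/N = 576/35256 = 0.01633764.
Var(ȳ) = (1 − 0.01633764)·375/576 = 0.98366236·0.65104167 = 0.64040518.
SE(ȳ) = √(0.64040518) = 0.8003.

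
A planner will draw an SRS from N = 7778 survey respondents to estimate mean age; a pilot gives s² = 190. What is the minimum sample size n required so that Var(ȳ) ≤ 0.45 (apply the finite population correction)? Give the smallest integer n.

Without fpc, n₀ = s²/D = 190/0.45 = 422.2222.
With fpc, (1 − n/N)·s²/n ≤ D requires n ≥ n₀/(1 + n₀/N) = 422.2222/(1 + 422.2222/7778) = 400.4824.
Rounding up, n = 401.

401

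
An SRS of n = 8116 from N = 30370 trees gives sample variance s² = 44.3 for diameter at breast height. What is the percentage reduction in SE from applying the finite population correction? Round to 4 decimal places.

f = n/N = 8116/30370 = 0.26723741.
SE_no-fpc = √(s²/n) = 0.073880673; SE_fpc = √((1−f)s²/n) = 0.063243004.
Ratio = √(1−f) = 0.85601553. Reduction = 100·(1 − 0.85601553) = 14.3984%.

14.3984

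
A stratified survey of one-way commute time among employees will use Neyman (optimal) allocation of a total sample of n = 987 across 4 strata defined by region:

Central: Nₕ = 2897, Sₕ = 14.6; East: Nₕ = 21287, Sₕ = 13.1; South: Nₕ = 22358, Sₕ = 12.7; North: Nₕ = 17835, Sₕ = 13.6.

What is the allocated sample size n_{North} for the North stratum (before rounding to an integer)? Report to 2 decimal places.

Neyman allocation: nₕ = n·NₕSₕ / Σⱼ NⱼSⱼ.
Σ NⱼSⱼ = 2897·14.6 + 21287·13.1 + 22358·12.7 + 17835·13.6 = 847658.5.
n_{North} = 987·17835·13.6 / 847658.5 = 282.43.

282.43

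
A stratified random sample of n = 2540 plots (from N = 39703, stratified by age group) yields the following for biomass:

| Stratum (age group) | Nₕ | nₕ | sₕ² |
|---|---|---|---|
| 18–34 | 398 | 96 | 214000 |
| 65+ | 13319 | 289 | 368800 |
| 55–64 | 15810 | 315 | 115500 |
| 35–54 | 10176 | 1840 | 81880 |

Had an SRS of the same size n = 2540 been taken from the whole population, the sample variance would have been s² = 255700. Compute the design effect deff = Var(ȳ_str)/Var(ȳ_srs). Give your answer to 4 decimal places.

Var(ȳ_str) = Σ Wₕ²(1−fₕ)sₕ²/nₕ with Wₕ = Nₕ/39703:
  18–34: (398/39703)²·(1−96/398)·214000/96 = 0.16997534
  65+: (13319/39703)²·(1−289/13319)·368800/289 = 140.49551
  55–64: (15810/39703)²·(1−315/15810)·115500/315 = 56.983384
  35–54: (10176/39703)²·(1−1840/10176)·81880/1840 = 2.3946838
  → Var(ȳ_str) = 200.04355.
Var(ȳ_srs) = (1 − 2540/39703)·255700/2540 = 94.228972.
deff = 200.04355 / 94.228972 = 2.1230.

2.1230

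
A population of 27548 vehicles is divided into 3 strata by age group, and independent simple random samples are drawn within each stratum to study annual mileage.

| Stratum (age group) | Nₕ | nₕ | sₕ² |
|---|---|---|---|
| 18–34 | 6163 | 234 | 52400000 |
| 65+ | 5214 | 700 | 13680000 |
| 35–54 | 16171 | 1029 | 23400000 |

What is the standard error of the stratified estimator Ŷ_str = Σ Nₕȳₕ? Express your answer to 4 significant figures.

Var(Ŷ_str) = Σₕ Nₕ²(1 − fₕ)sₕ²/nₕ.
18–34: 6163²·(1 − 234/6163)·52400000/234 = 8.1825572 × 10^12.
65+: 5214²·(1 − 700/5214)·13680000/700 = 4.5996061 × 10^11.
35–54: 16171²·(1 − 1029/16171)·23400000/1029 = 5.5682741 × 10^12.
Sum = 1.4210792 × 10^13.
SE = √(1.4210792 × 10^13) = 3.770 × 10^6.

3.770 × 10^6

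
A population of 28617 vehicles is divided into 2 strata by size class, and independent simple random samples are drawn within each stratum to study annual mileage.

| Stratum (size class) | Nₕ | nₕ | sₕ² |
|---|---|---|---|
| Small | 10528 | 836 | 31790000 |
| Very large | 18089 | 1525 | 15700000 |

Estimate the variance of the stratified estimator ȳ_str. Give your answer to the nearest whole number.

8505

Var(ȳ_str) = Σₕ Wₕ²(1 − fₕ)sₕ²/nₕ with Wₕ = Nₕ/N, N = 28617.
Small: Wₕ = 0.36789321; term = 0.36789321²·(1 − 0.07940729)·31790000/836 = 4738.0029.
Very large: Wₕ = 0.63210679; term = 0.63210679²·(1 − 0.08430538)·15700000/1525 = 3766.703.
Sum = 8504.7059.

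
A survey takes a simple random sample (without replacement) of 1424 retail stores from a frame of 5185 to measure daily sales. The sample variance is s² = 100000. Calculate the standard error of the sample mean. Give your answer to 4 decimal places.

7.1371

Under SRS without replacement, Var(ȳ) = (1 − f)·s²/n with f = n/N = 1424/5185 = 0.27463838.
Var(ȳ) = (1 − 0.27463838)·100000/1424 = 0.72536162·70.224719 = 50.938316.
SE(ȳ) = √(50.938316) = 7.1371.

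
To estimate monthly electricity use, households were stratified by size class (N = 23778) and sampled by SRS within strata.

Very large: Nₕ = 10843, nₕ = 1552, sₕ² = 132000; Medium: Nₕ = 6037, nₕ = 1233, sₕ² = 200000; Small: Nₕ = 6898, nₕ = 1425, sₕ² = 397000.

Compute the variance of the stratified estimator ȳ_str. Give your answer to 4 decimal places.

42.0775

Var(ȳ_str) = Σₕ Wₕ²(1 − fₕ)sₕ²/nₕ with Wₕ = Nₕ/N, N = 23778.
Very large: Wₕ = 0.45600976; term = 0.45600976²·(1 − 0.14313382)·132000/1552 = 15.154565.
Medium: Wₕ = 0.25389015; term = 0.25389015²·(1 − 0.20424052)·200000/1233 = 8.320328.
Small: Wₕ = 0.29010009; term = 0.29010009²·(1 − 0.20658162)·397000/1425 = 18.602599.
Sum = 42.077492.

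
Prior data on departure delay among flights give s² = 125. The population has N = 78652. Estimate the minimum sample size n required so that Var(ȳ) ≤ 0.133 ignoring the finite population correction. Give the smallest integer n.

940

Without fpc, n₀ = s²/D = 125/0.133 = 939.8496.
Rounding up, n = 940.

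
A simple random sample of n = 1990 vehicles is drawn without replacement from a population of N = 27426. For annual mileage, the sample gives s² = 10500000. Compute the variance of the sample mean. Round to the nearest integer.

Under SRS without replacement, Var(ȳ) = (1 − f)·s²/n with f = n/N = 1990/27426 = 0.07255889.
Var(ȳ) = (1 − 0.07255889)·10500000/1990 = 0.92744111·5276.3819 = 4893.5335.

4894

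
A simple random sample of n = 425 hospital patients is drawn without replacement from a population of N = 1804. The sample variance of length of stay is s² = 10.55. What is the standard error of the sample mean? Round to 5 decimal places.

Under SRS without replacement, Var(ȳ) = (1 − f)·s²/n with f = n/N = 425/1804 = 0.23558758.
Var(ȳ) = (1 − 0.23558758)·10.55/425 = 0.76441242·0.024823529 = 0.018975414.
SE(ȳ) = √(0.018975414) = 0.13775.

0.13775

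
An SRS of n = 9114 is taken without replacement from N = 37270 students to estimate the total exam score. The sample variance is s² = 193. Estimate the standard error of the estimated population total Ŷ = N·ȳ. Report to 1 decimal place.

4714.0

Var(Ŷ) = N²·Var(ȳ) = N²·(1 − n/N)·s²/n.
f = 9114/37270 = 0.24453984; Var(ȳ) = 0.75546016·193/9114 = 0.015997785.
Var(Ŷ) = 37270² · 0.015997785 = 2.222177 × 10^7.
SE(Ŷ) = √(2.222177 × 10^7) = 4714.0.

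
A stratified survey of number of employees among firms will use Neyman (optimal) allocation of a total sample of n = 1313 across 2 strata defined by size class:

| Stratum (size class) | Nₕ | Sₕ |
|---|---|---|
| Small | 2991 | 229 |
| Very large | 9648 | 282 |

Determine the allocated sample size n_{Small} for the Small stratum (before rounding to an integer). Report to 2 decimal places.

264.07

Neyman allocation: nₕ = n·NₕSₕ / Σⱼ NⱼSⱼ.
Σ NⱼSⱼ = 2991·229 + 9648·282 = 3.405675 × 10^6.
n_{Small} = 1313·2991·229 / (3.405675 × 10^6) = 264.07.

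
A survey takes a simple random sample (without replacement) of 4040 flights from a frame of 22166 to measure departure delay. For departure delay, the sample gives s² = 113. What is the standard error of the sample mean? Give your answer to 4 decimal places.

0.1512

Under SRS without replacement, Var(ȳ) = (1 − f)·s²/n with f = n/N = 4040/22166 = 0.18226112.
Var(ȳ) = (1 − 0.18226112)·113/4040 = 0.81773888·0.027970297 = 0.022872399.
SE(ȳ) = √(0.022872399) = 0.1512.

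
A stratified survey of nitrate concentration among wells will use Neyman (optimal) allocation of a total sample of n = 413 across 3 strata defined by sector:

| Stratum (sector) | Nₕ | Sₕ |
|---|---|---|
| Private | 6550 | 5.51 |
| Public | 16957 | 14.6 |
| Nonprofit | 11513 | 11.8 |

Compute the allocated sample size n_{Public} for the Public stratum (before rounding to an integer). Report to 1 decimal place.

243.7

Neyman allocation: nₕ = n·NₕSₕ / Σⱼ NⱼSⱼ.
Σ NⱼSⱼ = 6550·5.51 + 16957·14.6 + 11513·11.8 = 419516.1.
n_{Public} = 413·16957·14.6 / 419516.1 = 243.7.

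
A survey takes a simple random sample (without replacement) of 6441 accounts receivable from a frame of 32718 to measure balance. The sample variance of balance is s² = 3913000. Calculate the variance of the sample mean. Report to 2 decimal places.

487.92

Under SRS without replacement, Var(ȳ) = (1 − f)·s²/n with f = n/N = 6441/32718 = 0.19686411.
Var(ȳ) = (1 − 0.19686411)·3913000/6441 = 0.80313589·607.51436 = 487.91659.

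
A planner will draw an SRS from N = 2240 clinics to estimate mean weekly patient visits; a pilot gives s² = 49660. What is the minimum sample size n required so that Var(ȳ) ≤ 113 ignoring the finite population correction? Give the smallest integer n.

Without fpc, n₀ = s²/D = 49660/113 = 439.4690.
Rounding up, n = 440.

440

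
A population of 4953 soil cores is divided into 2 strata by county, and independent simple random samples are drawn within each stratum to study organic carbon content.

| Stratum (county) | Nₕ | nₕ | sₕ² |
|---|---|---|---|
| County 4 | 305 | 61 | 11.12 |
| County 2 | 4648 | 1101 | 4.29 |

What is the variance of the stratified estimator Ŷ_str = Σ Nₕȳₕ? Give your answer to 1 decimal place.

Var(Ŷ_str) = Σₕ Nₕ²(1 − fₕ)sₕ²/nₕ.
County 4: 305²·(1 − 61/305)·11.12/61 = 13566.4.
County 2: 4648²·(1 − 1101/4648)·4.29/1101 = 64238.78.
Sum = 77805.18.

77805.2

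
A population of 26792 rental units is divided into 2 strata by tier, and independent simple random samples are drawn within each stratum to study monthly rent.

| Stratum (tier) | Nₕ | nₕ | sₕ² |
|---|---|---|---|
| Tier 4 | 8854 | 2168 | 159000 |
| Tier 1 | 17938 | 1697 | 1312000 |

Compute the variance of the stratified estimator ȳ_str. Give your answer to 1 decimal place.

319.8

Var(ȳ_str) = Σₕ Wₕ²(1 − fₕ)sₕ²/nₕ with Wₕ = Nₕ/N, N = 26792.
Tier 4: Wₕ = 0.33047178; term = 0.33047178²·(1 − 0.24486108)·159000/2168 = 6.048302.
Tier 1: Wₕ = 0.66952822; term = 0.66952822²·(1 − 0.09460363)·1312000/1697 = 313.78235.
Sum = 319.83065.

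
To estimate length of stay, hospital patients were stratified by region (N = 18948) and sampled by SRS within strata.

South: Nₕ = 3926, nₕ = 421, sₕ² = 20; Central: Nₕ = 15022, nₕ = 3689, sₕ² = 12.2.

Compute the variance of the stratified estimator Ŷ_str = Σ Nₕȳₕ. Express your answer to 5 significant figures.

1.2167 × 10^6

Var(Ŷ_str) = Σₕ Nₕ²(1 − fₕ)sₕ²/nₕ.
South: 3926²·(1 − 421/3926)·20/421 = 653711.64.
Central: 15022²·(1 − 3689/15022)·12.2/3689 = 563020.
Sum = 1.2167316 × 10^6.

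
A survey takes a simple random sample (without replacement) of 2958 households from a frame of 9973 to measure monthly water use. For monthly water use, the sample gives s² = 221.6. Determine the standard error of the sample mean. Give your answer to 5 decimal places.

Under SRS without replacement, Var(ȳ) = (1 − f)·s²/n with f = n/N = 2958/9973 = 0.29660082.
Var(ȳ) = (1 − 0.29660082)·221.6/2958 = 0.70339918·0.074915483 = 0.052695489.
SE(ȳ) = √(0.052695489) = 0.22955.

0.22955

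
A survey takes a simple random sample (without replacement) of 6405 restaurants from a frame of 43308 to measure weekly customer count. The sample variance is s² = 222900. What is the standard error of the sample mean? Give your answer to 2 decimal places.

5.45

Under SRS without replacement, Var(ȳ) = (1 − f)·s²/n with f = n/N = 6405/43308 = 0.14789415.
Var(ȳ) = (1 − 0.14789415)·222900/6405 = 0.85210585·34.800937 = 29.654082.
SE(ȳ) = √(29.654082) = 5.45.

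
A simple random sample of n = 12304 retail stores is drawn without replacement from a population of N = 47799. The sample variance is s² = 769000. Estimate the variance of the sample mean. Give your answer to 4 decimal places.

Under SRS without replacement, Var(ȳ) = (1 − f)·s²/n with f = n/N = 12304/47799 = 0.25741124.
Var(ȳ) = (1 − 0.25741124)·769000/12304 = 0.74258876·62.5 = 46.411797.

46.4118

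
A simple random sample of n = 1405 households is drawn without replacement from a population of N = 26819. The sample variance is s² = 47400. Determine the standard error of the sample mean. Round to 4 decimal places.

Under SRS without replacement, Var(ȳ) = (1 − f)·s²/n with f = n/N = 1405/26819 = 0.05238823.
Var(ȳ) = (1 − 0.05238823)·47400/1405 = 0.94761177·33.736655 = 31.969251.
SE(ȳ) = √(31.969251) = 5.6541.

5.6541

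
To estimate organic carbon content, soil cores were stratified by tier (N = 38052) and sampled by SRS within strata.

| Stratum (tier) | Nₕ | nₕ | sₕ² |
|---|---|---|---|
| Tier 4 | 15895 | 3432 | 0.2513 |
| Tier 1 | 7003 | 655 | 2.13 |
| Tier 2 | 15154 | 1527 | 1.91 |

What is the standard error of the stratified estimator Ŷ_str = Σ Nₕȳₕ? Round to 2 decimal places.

646.04

Var(Ŷ_str) = Σₕ Nₕ²(1 − fₕ)sₕ²/nₕ.
Tier 4: 15895²·(1 − 3432/15895)·0.2513/3432 = 14505.354.
Tier 1: 7003²·(1 − 655/7003)·2.13/655 = 144563.73.
Tier 2: 15154²·(1 − 1527/15154)·1.91/1527 = 258298.49.
Sum = 417367.57.
SE = √(417367.57) = 646.04.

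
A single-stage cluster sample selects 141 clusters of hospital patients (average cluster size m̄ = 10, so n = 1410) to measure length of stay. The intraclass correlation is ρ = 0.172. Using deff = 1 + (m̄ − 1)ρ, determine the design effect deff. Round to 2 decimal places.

deff = 1 + (10 − 1)·0.172 = 1 + 1.548 = 2.548.

2.55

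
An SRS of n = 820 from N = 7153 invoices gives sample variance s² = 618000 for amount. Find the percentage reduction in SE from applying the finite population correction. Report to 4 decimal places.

5.9063

f = n/N = 820/7153 = 0.11463722.
SE_no-fpc = √(s²/n) = 27.452842; SE_fpc = √((1−f)s²/n) = 25.8314.
Ratio = √(1−f) = 0.94093718. Reduction = 100·(1 − 0.94093718) = 5.9063%.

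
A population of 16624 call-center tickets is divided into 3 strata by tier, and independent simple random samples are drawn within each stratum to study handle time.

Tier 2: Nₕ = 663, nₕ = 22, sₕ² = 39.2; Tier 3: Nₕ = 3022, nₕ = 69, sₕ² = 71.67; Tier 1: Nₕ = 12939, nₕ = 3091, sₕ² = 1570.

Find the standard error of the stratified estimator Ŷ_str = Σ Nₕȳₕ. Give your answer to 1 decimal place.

Var(Ŷ_str) = Σₕ Nₕ²(1 − fₕ)sₕ²/nₕ.
Tier 2: 663²·(1 − 22/663)·39.2/22 = 757242.44.
Tier 3: 3022²·(1 − 69/3022)·71.67/69 = 9.2692847 × 10^6.
Tier 1: 12939²·(1 − 3091/12939)·1570/3091 = 6.4721623 × 10^7.
Sum = 7.474815 × 10^7.
SE = √(7.474815 × 10^7) = 8645.7.

8645.7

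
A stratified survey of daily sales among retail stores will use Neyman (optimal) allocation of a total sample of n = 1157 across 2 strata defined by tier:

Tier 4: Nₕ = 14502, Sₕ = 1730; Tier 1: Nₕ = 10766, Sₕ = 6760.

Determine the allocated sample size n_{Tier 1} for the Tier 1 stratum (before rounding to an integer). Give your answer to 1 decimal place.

860.4

Neyman allocation: nₕ = n·NₕSₕ / Σⱼ NⱼSⱼ.
Σ NⱼSⱼ = 14502·1730 + 10766·6760 = 9.786662 × 10^7.
n_{Tier 1} = 1157·10766·6760 / (9.786662 × 10^7) = 860.4.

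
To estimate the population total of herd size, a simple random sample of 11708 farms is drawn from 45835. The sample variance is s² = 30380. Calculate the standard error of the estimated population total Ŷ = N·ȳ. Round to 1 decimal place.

Var(Ŷ) = N²·Var(ȳ) = N²·(1 − n/N)·s²/n.
f = 11708/45835 = 0.25543798; Var(ȳ) = 0.74456202·30380/11708 = 1.9319947.
Var(Ŷ) = 45835² · 1.9319947 = 4.0588257 × 10^9.
SE(Ŷ) = √(4.0588257 × 10^9) = 63708.9.

63708.9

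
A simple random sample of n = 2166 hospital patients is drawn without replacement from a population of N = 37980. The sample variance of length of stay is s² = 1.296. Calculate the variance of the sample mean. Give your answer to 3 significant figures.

Under SRS without replacement, Var(ȳ) = (1 − f)·s²/n with f = n/N = 2166/37980 = 0.05703002.
Var(ȳ) = (1 − 0.05703002)·1.296/2166 = 0.94296998·5.9833795 × 10^-4 = 5.6421473 × 10^-4.

5.64 × 10^-4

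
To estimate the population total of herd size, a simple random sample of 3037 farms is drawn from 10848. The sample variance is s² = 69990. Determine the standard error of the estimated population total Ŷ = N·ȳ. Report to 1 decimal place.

Var(Ŷ) = N²·Var(ȳ) = N²·(1 − n/N)·s²/n.
f = 3037/10848 = 0.27995944; Var(ȳ) = 0.72004056·69990/3037 = 16.593888.
Var(Ŷ) = 10848² · 16.593888 = 1.9527539 × 10^9.
SE(Ŷ) = √(1.9527539 × 10^9) = 44190.0.

44190.0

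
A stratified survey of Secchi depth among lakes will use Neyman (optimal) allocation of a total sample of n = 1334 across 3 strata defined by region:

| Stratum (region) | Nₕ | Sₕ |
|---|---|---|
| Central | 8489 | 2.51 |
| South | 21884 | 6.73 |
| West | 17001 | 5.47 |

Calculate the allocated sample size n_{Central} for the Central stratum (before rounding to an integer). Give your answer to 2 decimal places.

Neyman allocation: nₕ = n·NₕSₕ / Σⱼ NⱼSⱼ.
Σ NⱼSⱼ = 8489·2.51 + 21884·6.73 + 17001·5.47 = 261582.18.
n_{Central} = 1334·8489·2.51 / 261582.18 = 108.66.

108.66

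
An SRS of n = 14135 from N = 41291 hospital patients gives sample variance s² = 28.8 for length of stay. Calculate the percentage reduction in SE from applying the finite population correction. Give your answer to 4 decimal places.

f = n/N = 14135/41291 = 0.34232641.
SE_no-fpc = √(s²/n) = 0.045138626; SE_fpc = √((1−f)s²/n) = 0.036606106.
Ratio = √(1−f) = 0.81097077. Reduction = 100·(1 − 0.81097077) = 18.9029%.

18.9029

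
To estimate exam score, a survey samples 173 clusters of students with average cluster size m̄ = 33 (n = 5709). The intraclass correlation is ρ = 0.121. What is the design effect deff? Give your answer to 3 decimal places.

deff = 1 + (33 − 1)·0.121 = 1 + 3.872 = 4.872.

4.872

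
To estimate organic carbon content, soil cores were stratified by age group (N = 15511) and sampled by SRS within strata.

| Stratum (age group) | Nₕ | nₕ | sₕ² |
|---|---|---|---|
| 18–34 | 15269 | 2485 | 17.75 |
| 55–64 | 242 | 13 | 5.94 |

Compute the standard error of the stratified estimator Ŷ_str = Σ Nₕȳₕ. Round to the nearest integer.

Var(Ŷ_str) = Σₕ Nₕ²(1 − fₕ)sₕ²/nₕ.
18–34: 15269²·(1 − 2485/15269)·17.75/2485 = 1.3942778 × 10^6.
55–64: 242²·(1 − 13/242)·5.94/13 = 25321.763.
Sum = 1.4195996 × 10^6.
SE = √(1.4195996 × 10^6) = 1191.

1191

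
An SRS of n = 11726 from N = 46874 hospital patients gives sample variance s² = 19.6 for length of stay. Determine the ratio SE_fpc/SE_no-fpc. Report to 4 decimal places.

0.8659

f = n/N = 11726/46874 = 0.25016000.
SE_no-fpc = √(s²/n) = 0.040883973; SE_fpc = √((1−f)s²/n) = 0.035402782.
Ratio = √(1−f) = 0.86593302.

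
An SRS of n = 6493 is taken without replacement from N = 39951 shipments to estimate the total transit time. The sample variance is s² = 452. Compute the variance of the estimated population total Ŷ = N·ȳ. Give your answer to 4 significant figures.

Var(Ŷ) = N²·Var(ȳ) = N²·(1 − n/N)·s²/n.
f = 6493/39951 = 0.16252409; Var(ȳ) = 0.83747591·452/6493 = 0.05829957.
Var(Ŷ) = 39951² · 0.05829957 = 9.3050918 × 10^7.

9.305 × 10^7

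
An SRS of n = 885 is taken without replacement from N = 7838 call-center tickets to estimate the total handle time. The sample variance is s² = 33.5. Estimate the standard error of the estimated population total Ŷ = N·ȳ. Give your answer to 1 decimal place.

1436.3

Var(Ŷ) = N²·Var(ȳ) = N²·(1 − n/N)·s²/n.
f = 885/7838 = 0.11291146; Var(ȳ) = 0.88708854·33.5/885 = 0.033579058.
Var(Ŷ) = 7838² · 0.033579058 = 2.062904 × 10^6.
SE(Ŷ) = √(2.062904 × 10^6) = 1436.3.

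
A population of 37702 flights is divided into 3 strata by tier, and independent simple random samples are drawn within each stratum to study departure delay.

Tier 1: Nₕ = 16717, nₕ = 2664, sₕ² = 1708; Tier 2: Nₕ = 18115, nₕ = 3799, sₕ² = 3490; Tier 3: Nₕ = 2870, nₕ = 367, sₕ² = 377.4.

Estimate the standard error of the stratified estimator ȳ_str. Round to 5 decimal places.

0.52798

Var(ȳ_str) = Σₕ Wₕ²(1 − fₕ)sₕ²/nₕ with Wₕ = Nₕ/N, N = 37702.
Tier 1: Wₕ = 0.44339823; term = 0.44339823²·(1 − 0.15935874)·1708/2664 = 0.10596251.
Tier 2: Wₕ = 0.48047849; term = 0.48047849²·(1 − 0.20971571)·3490/3799 = 0.16760516.
Tier 3: Wₕ = 0.07612328; term = 0.07612328²·(1 − 0.12787456)·377.4/367 = 0.0051969651.
Sum = 0.27876464.
SE = √(0.27876464) = 0.52798.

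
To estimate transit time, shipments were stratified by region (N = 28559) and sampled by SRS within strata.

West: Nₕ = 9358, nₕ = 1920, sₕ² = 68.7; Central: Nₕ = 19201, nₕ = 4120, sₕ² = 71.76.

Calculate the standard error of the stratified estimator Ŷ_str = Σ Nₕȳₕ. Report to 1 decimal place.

2744.8

Var(Ŷ_str) = Σₕ Nₕ²(1 − fₕ)sₕ²/nₕ.
West: 9358²·(1 − 1920/9358)·68.7/1920 = 2.4905469 × 10^6.
Central: 19201²·(1 − 4120/19201)·71.76/4120 = 5.0435833 × 10^6.
Sum = 7.5341302 × 10^6.
SE = √(7.5341302 × 10^6) = 2744.8.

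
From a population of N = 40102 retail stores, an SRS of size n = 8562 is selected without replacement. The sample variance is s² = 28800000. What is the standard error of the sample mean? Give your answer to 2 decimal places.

51.43

Under SRS without replacement, Var(ȳ) = (1 − f)·s²/n with f = n/N = 8562/40102 = 0.21350556.
Var(ȳ) = (1 − 0.21350556)·28800000/8562 = 0.78649444·3363.7001 = 2645.5314.
SE(ȳ) = √(2645.5314) = 51.43.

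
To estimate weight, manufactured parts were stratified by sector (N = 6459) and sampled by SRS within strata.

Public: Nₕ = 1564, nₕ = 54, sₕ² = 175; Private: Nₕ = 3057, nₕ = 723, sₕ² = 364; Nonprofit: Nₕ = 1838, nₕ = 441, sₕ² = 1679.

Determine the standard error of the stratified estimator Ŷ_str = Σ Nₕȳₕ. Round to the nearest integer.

4585

Var(Ŷ_str) = Σₕ Nₕ²(1 − fₕ)sₕ²/nₕ.
Public: 1564²·(1 − 54/1564)·175/54 = 7.653463 × 10^6.
Private: 3057²·(1 − 723/3057)·364/723 = 3.5921906 × 10^6.
Nonprofit: 1838²·(1 − 441/1838)·1679/441 = 9.7758385 × 10^6.
Sum = 2.1021492 × 10^7.
SE = √(2.1021492 × 10^7) = 4585.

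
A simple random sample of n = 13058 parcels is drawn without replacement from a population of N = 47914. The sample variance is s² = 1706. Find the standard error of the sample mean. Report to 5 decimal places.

Under SRS without replacement, Var(ȳ) = (1 − f)·s²/n with f = n/N = 13058/47914 = 0.27252995.
Var(ȳ) = (1 − 0.27252995)·1706/13058 = 0.72747005·0.13064788 = 0.095042419.
SE(ȳ) = √(0.095042419) = 0.30829.

0.30829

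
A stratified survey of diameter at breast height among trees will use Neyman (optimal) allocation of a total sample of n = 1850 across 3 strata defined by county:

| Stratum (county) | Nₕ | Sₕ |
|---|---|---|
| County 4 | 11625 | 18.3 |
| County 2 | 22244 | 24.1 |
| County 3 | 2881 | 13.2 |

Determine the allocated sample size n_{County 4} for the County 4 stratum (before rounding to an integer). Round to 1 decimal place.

Neyman allocation: nₕ = n·NₕSₕ / Σⱼ NⱼSⱼ.
Σ NⱼSⱼ = 11625·18.3 + 22244·24.1 + 2881·13.2 = 786847.1.
n_{County 4} = 1850·11625·18.3 / 786847.1 = 500.2.

500.2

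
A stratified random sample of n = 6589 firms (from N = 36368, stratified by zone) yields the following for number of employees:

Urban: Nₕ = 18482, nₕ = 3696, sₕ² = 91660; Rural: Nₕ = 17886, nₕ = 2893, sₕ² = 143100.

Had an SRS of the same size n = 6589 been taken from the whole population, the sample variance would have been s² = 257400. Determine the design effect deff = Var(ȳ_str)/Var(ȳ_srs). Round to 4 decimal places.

Var(ȳ_str) = Σ Wₕ²(1−fₕ)sₕ²/nₕ with Wₕ = Nₕ/36368:
  Urban: (18482/36368)²·(1−3696/18482)·91660/3696 = 5.1239953
  Rural: (17886/36368)²·(1−2893/17886)·143100/2893 = 10.028919
  → Var(ȳ_str) = 15.152914.
Var(ȳ_srs) = (1 − 6589/36368)·257400/6589 = 31.987458.
deff = 15.152914 / 31.987458 = 0.4737.

0.4737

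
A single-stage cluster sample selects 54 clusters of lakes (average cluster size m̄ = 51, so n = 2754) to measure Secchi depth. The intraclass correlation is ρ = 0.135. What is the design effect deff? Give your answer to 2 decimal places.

7.75

deff = 1 + (51 − 1)·0.135 = 1 + 6.75 = 7.75.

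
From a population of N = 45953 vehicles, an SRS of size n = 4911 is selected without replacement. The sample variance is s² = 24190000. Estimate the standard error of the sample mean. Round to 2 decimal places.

66.33

Under SRS without replacement, Var(ȳ) = (1 − f)·s²/n with f = n/N = 4911/45953 = 0.10687006.
Var(ȳ) = (1 − 0.10687006)·24190000/4911 = 0.89312994·4925.6771 = 4399.2696.
SE(ȳ) = √(4399.2696) = 66.33.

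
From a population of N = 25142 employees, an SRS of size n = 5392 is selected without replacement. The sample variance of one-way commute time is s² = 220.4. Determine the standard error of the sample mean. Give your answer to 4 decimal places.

Under SRS without replacement, Var(ȳ) = (1 − f)·s²/n with f = n/N = 5392/25142 = 0.21446186.
Var(ȳ) = (1 − 0.21446186)·220.4/5392 = 0.78553814·0.040875371 = 0.032109163.
SE(ȳ) = √(0.032109163) = 0.1792.

0.1792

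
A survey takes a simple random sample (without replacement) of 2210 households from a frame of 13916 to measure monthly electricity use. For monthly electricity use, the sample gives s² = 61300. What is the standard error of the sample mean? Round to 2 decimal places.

Under SRS without replacement, Var(ȳ) = (1 − f)·s²/n with f = n/N = 2210/13916 = 0.15881000.
Var(ȳ) = (1 − 0.15881000)·61300/2210 = 0.84119000·27.737557 = 23.332555.
SE(ȳ) = √(23.332555) = 4.83.

4.83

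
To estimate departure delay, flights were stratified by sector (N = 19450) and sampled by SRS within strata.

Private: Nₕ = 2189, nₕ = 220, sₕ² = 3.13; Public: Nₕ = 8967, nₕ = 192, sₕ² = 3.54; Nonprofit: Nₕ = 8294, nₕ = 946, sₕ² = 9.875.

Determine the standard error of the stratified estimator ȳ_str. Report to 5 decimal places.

Var(ȳ_str) = Σₕ Wₕ²(1 − fₕ)sₕ²/nₕ with Wₕ = Nₕ/N, N = 19450.
Private: Wₕ = 0.11254499; term = 0.11254499²·(1 − 0.10050251)·3.13/220 = 1.6209661 × 10^-4.
Public: Wₕ = 0.46102828; term = 0.46102828²·(1 − 0.02141184)·3.54/192 = 0.0038349271.
Nonprofit: Wₕ = 0.42642674; term = 0.42642674²·(1 − 0.11405836)·9.875/946 = 0.0016816667.
Sum = 0.0056786904.
SE = √(0.0056786904) = 0.07536.

0.07536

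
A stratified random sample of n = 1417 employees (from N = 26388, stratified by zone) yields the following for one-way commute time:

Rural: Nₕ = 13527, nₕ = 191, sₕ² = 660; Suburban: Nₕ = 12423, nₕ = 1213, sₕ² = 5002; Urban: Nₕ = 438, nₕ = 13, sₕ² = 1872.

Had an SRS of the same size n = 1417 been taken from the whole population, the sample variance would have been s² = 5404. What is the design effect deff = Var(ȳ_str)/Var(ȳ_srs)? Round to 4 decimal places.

0.4872

Var(ȳ_str) = Σ Wₕ²(1−fₕ)sₕ²/nₕ with Wₕ = Nₕ/26388:
  Rural: (13527/26388)²·(1−191/13527)·660/191 = 0.89520952
  Suburban: (12423/26388)²·(1−1213/12423)·5002/1213 = 0.82471147
  Urban: (438/26388)²·(1−13/438)·1872/13 = 0.038495732
  → Var(ȳ_str) = 1.7584167.
Var(ȳ_srs) = (1 − 1417/26388)·5404/1417 = 3.6089008.
deff = 1.7584167 / 3.6089008 = 0.4872.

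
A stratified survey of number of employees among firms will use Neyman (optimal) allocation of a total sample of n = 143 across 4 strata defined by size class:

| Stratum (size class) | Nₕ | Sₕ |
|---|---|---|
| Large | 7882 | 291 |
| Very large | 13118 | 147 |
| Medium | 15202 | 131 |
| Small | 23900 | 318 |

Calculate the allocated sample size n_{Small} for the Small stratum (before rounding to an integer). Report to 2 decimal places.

Neyman allocation: nₕ = n·NₕSₕ / Σⱼ NⱼSⱼ.
Σ NⱼSⱼ = 7882·291 + 13118·147 + 15202·131 + 23900·318 = 1.381367 × 10^7.
n_{Small} = 143·23900·318 / (1.381367 × 10^7) = 78.68.

78.68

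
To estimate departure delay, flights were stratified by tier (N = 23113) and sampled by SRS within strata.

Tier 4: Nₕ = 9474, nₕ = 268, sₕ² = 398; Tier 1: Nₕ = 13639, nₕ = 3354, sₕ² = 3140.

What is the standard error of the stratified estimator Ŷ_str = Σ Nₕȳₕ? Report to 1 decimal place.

Var(Ŷ_str) = Σₕ Nₕ²(1 − fₕ)sₕ²/nₕ.
Tier 4: 9474²·(1 − 268/9474)·398/268 = 1.2952471 × 10^8.
Tier 1: 13639²·(1 − 3354/13639)·3140/3354 = 1.3132682 × 10^8.
Sum = 2.6085153 × 10^8.
SE = √(2.6085153 × 10^8) = 16150.9.

16150.9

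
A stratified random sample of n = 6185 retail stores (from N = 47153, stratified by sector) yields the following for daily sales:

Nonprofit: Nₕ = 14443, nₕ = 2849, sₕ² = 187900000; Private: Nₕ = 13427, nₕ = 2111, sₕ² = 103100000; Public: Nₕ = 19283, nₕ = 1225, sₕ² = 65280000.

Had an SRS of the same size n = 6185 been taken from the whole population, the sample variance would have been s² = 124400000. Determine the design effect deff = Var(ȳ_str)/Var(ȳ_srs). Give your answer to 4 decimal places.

Var(ȳ_str) = Σ Wₕ²(1−fₕ)sₕ²/nₕ with Wₕ = Nₕ/47153:
  Nonprofit: (14443/47153)²·(1−2849/14443)·187900000/2849 = 4967.1398
  Private: (13427/47153)²·(1−2111/13427)·103100000/2111 = 3337.5187
  Public: (19283/47153)²·(1−1225/19283)·65280000/1225 = 8345.8322
  → Var(ȳ_str) = 16650.491.
Var(ȳ_srs) = (1 − 6185/47153)·124400000/6185 = 17474.957.
deff = 16650.491 / 17474.957 = 0.9528.

0.9528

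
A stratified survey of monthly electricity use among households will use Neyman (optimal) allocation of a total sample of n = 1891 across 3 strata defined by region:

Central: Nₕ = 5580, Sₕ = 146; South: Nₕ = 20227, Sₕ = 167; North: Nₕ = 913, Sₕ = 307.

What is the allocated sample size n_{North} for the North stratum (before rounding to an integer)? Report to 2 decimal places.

Neyman allocation: nₕ = n·NₕSₕ / Σⱼ NⱼSⱼ.
Σ NⱼSⱼ = 5580·146 + 20227·167 + 913·307 = 4.47288 × 10^6.
n_{North} = 1891·913·307 / (4.47288 × 10^6) = 118.50.

118.50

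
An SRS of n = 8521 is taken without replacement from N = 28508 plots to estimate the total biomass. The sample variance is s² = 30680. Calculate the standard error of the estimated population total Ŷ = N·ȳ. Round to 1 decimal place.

45293.9

Var(Ŷ) = N²·Var(ȳ) = N²·(1 − n/N)·s²/n.
f = 8521/28508 = 0.29889855; Var(ȳ) = 0.70110145·30680/8521 = 2.5243272.
Var(Ŷ) = 28508² · 2.5243272 = 2.051536 × 10^9.
SE(Ŷ) = √(2.051536 × 10^9) = 45293.9.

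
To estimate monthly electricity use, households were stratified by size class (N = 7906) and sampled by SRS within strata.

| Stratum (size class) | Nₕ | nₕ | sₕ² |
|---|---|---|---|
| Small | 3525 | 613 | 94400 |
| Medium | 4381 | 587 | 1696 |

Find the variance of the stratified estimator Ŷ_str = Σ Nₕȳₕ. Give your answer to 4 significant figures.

Var(Ŷ_str) = Σₕ Nₕ²(1 − fₕ)sₕ²/nₕ.
Small: 3525²·(1 − 613/3525)·94400/613 = 1.5807457 × 10^9.
Medium: 4381²·(1 − 587/4381)·1696/587 = 4.8024 × 10^7.
Sum = 1.6287697 × 10^9.

1.629 × 10^9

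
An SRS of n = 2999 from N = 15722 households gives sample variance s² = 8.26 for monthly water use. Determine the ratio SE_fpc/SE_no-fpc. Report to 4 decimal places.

0.8996

f = n/N = 2999/15722 = 0.19075181.
SE_no-fpc = √(s²/n) = 0.052480962; SE_fpc = √((1−f)s²/n) = 0.047210941.
Ratio = √(1−f) = 0.89958223.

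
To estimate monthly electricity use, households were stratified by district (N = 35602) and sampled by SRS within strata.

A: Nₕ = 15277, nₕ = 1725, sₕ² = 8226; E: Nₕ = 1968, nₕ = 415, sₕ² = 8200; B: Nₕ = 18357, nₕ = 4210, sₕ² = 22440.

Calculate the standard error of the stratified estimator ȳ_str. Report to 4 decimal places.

Var(ȳ_str) = Σₕ Wₕ²(1 − fₕ)sₕ²/nₕ with Wₕ = Nₕ/N, N = 35602.
A: Wₕ = 0.42910511; term = 0.42910511²·(1 − 0.11291484)·8226/1725 = 0.77891898.
E: Wₕ = 0.05527779; term = 0.05527779²·(1 − 0.21087398)·8200/415 = 0.047644581.
B: Wₕ = 0.51561710; term = 0.51561710²·(1 − 0.22934031)·22440/4210 = 1.092089.
Sum = 1.9186526.
SE = √(1.9186526) = 1.3852.

1.3852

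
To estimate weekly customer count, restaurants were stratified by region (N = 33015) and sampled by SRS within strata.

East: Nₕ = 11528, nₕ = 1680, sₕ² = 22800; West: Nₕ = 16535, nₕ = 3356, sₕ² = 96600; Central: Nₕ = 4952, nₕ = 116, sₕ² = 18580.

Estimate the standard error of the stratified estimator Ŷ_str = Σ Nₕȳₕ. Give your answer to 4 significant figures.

Var(Ŷ_str) = Σₕ Nₕ²(1 − fₕ)sₕ²/nₕ.
East: 11528²·(1 − 1680/11528)·22800/1680 = 1.5407337 × 10^9.
West: 16535²·(1 − 3356/16535)·96600/3356 = 6.2725168 × 10^9.
Central: 4952²·(1 − 116/4952)·18580/116 = 3.8357885 × 10^9.
Sum = 1.1649039 × 10^10.
SE = √(1.1649039 × 10^10) = 107900.

107900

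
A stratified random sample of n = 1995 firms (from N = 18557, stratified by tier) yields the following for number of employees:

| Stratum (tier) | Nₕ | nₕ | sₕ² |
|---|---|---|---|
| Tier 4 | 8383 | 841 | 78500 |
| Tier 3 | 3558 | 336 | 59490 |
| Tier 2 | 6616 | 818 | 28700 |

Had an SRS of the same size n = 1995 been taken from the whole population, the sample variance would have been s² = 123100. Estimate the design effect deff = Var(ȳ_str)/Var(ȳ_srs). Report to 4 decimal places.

Var(ȳ_str) = Σ Wₕ²(1−fₕ)sₕ²/nₕ with Wₕ = Nₕ/18557:
  Tier 4: (8383/18557)²·(1−841/8383)·78500/841 = 17.137368
  Tier 3: (3558/18557)²·(1−336/3558)·59490/336 = 5.8941426
  Tier 2: (6616/18557)²·(1−818/6616)·28700/818 = 3.9082899
  → Var(ȳ_str) = 26.939801.
Var(ȳ_srs) = (1 − 1995/18557)·123100/1995 = 55.070645.
deff = 26.939801 / 55.070645 = 0.4892.

0.4892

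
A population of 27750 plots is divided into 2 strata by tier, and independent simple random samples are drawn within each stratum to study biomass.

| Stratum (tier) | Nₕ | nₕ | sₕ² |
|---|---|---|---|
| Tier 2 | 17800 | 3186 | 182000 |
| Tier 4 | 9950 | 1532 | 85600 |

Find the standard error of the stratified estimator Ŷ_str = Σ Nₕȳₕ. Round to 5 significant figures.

Var(Ŷ_str) = Σₕ Nₕ²(1 − fₕ)sₕ²/nₕ.
Tier 2: 17800²·(1 − 3186/17800)·182000/3186 = 1.485986 × 10^10.
Tier 4: 9950²·(1 − 1532/9950)·85600/1532 = 4.6800124 × 10^9.
Sum = 1.9539872 × 10^10.
SE = √(1.9539872 × 10^10) = 139790.

139790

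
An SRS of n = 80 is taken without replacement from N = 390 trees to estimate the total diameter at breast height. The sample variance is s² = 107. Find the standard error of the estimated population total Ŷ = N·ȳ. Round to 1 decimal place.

402.1

Var(Ŷ) = N²·Var(ȳ) = N²·(1 − n/N)·s²/n.
f = 80/390 = 0.20512821; Var(ȳ) = 0.79487179·107/80 = 1.063141.
Var(Ŷ) = 390² · 1.063141 = 161703.75.
SE(Ŷ) = √(161703.75) = 402.1.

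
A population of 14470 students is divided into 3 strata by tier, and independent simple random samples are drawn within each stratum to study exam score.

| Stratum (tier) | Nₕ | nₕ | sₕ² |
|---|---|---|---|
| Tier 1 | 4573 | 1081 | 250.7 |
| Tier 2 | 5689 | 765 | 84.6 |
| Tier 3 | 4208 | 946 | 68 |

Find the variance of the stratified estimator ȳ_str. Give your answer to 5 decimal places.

Var(ȳ_str) = Σₕ Wₕ²(1 − fₕ)sₕ²/nₕ with Wₕ = Nₕ/N, N = 14470.
Tier 1: Wₕ = 0.31603317; term = 0.31603317²·(1 − 0.23638749)·250.7/1081 = 0.017687523.
Tier 2: Wₕ = 0.39315826; term = 0.39315826²·(1 − 0.13447003)·84.6/765 = 0.01479537.
Tier 3: Wₕ = 0.29080857; term = 0.29080857²·(1 − 0.22480989)·68/946 = 0.0047123811.
Sum = 0.037195274.

0.03720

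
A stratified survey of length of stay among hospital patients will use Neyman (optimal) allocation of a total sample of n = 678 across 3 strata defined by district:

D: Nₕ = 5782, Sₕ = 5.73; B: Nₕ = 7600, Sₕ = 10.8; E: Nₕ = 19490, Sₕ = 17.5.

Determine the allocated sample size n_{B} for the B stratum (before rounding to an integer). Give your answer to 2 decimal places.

Neyman allocation: nₕ = n·NₕSₕ / Σⱼ NⱼSⱼ.
Σ NⱼSⱼ = 5782·5.73 + 7600·10.8 + 19490·17.5 = 456285.86.
n_{B} = 678·7600·10.8 / 456285.86 = 121.96.

121.96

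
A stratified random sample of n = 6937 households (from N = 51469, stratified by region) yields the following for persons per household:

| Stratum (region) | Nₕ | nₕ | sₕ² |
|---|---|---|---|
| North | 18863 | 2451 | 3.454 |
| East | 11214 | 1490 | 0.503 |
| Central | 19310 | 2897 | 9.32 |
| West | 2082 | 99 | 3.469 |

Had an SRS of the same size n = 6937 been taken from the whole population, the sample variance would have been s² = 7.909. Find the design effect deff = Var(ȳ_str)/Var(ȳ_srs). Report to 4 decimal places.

Var(ȳ_str) = Σ Wₕ²(1−fₕ)sₕ²/nₕ with Wₕ = Nₕ/51469:
  North: (18863/51469)²·(1−2451/18863)·3.454/2451 = 1.646872 × 10^-4
  East: (11214/51469)²·(1−1490/11214)·0.503/1490 = 1.389619 × 10^-5
  Central: (19310/51469)²·(1−2897/19310)·9.32/2897 = 3.8489848 × 10^-4
  West: (2082/51469)²·(1−99/2082)·3.469/99 = 5.461112 × 10^-5
  → Var(ȳ_str) = 6.1809299 × 10^-4.
Var(ȳ_srs) = (1 − 6937/51469)·7.909/6937 = 9.8645289 × 10^-4.
deff = (6.1809299 × 10^-4) / (9.8645289 × 10^-4) = 0.6266.

0.6266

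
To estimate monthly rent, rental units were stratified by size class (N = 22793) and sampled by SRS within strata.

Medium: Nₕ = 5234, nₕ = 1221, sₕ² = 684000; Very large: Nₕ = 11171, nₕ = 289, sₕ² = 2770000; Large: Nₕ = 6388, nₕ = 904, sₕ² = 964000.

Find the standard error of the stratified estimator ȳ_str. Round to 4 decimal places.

Var(ȳ_str) = Σₕ Wₕ²(1 − fₕ)sₕ²/nₕ with Wₕ = Nₕ/N, N = 22793.
Medium: Wₕ = 0.22963190; term = 0.22963190²·(1 − 0.23328238)·684000/1221 = 22.648546.
Very large: Wₕ = 0.49010661; term = 0.49010661²·(1 − 0.02587056)·2770000/289 = 2242.7441.
Large: Wₕ = 0.28026148; term = 0.28026148²·(1 − 0.14151534)·964000/904 = 71.906471.
Sum = 2337.2991.
SE = √(2337.2991) = 48.3456.

48.3456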